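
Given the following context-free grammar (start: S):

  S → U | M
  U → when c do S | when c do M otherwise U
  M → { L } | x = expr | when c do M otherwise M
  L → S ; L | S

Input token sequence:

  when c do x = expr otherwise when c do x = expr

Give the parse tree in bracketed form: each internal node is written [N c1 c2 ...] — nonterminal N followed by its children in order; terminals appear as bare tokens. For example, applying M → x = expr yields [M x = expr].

S
U
when c do M otherwise U
when c do x = expr otherwise U
when c do x = expr otherwise when c do S
when c do x = expr otherwise when c do M
when c do x = expr otherwise when c do x = expr

[S [U when c do [M x = expr] otherwise [U when c do [S [M x = expr]]]]]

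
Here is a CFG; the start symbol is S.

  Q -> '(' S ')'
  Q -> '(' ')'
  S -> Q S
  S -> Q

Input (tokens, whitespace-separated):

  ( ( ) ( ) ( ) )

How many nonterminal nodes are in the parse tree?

[S [Q ( [S [Q ( )] [S [Q ( )] [S [Q ( )]]]] )]]

8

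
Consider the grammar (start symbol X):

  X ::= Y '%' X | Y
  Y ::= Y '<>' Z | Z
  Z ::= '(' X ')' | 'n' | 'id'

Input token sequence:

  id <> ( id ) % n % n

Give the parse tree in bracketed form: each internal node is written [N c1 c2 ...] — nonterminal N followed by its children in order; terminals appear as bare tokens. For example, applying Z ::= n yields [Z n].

[X [Y [Y [Z id]] <> [Z ( [X [Y [Z id]]] )]] % [X [Y [Z n]] % [X [Y [Z n]]]]]

X
Y % X
Y <> Z % X
Z <> Z % X
id <> Z % X
id <> ( X ) % X
id <> ( Y ) % X
id <> ( Z ) % X
id <> ( id ) % X
id <> ( id ) % Y % X
id <> ( id ) % Z % X
id <> ( id ) % n % X
id <> ( id ) % n % Y
id <> ( id ) % n % Z
id <> ( id ) % n % n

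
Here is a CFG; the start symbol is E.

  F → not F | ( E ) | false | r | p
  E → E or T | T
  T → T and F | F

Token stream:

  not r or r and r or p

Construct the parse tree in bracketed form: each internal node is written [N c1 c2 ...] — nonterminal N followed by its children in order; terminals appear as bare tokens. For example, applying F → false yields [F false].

[E [E [E [T [F not [F r]]]] or [T [T [F r]] and [F r]]] or [T [F p]]]

E
E or T
E or T or T
T or T or T
F or T or T
not F or T or T
not r or T or T
not r or T and F or T
not r or F and F or T
not r or r and F or T
not r or r and r or T
not r or r and r or F
not r or r and r or p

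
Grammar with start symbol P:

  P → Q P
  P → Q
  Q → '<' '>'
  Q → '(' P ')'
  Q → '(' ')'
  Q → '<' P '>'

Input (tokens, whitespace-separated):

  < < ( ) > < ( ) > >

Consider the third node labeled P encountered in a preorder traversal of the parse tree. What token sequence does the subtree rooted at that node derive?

( )

[P [Q < [P [Q < [P [Q ( )]] >] [P [Q < [P [Q ( )]] >]]] >]]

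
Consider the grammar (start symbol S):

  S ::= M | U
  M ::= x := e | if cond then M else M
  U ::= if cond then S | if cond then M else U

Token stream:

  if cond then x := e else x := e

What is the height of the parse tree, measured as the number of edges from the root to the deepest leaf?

3

[S [M if cond then [M x := e] else [M x := e]]]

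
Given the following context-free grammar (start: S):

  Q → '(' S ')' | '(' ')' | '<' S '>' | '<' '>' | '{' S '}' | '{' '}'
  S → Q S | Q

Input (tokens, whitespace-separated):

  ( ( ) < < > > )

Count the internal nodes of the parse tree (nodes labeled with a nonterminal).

[S [Q ( [S [Q ( )] [S [Q < [S [Q < >]] >]]] )]]

8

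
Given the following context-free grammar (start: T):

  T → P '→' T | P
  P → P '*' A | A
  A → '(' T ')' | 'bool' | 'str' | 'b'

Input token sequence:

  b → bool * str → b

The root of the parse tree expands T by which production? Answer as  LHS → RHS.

[T [P [A b]] → [T [P [P [A bool]] * [A str]] → [T [P [A b]]]]]

T → P '→' T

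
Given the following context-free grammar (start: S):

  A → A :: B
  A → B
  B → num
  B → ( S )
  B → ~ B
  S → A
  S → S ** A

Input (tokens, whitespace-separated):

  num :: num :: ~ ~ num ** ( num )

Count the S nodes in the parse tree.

[S [S [A [A [A [B num]] :: [B num]] :: [B ~ [B ~ [B num]]]]] ** [A [B ( [S [A [B num]]] )]]]

3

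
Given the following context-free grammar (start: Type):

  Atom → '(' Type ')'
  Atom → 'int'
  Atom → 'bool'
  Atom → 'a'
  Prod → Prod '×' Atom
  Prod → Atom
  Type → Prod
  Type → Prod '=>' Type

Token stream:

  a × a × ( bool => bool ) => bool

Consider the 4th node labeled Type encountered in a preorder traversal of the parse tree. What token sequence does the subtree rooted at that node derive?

[Type [Prod [Prod [Prod [Atom a]] × [Atom a]] × [Atom ( [Type [Prod [Atom bool]] => [Type [Prod [Atom bool]]]] )]] => [Type [Prod [Atom bool]]]]

bool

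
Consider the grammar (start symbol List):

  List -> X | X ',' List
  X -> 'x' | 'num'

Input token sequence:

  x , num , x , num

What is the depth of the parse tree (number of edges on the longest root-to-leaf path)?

[List [X x] , [List [X num] , [List [X x] , [List [X num]]]]]

5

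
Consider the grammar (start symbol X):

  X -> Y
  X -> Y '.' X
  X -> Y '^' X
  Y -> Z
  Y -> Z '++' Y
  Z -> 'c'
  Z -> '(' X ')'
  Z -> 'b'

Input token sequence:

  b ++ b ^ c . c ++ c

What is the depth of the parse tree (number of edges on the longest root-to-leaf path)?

[X [Y [Z b] ++ [Y [Z b]]] ^ [X [Y [Z c]] . [X [Y [Z c] ++ [Y [Z c]]]]]]

6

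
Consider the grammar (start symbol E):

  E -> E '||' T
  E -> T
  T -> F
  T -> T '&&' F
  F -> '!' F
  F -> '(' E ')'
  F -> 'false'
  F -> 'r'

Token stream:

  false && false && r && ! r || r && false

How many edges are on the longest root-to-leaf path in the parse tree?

7

[E [E [T [T [T [T [F false]] && [F false]] && [F r]] && [F ! [F r]]]] || [T [T [F r]] && [F false]]]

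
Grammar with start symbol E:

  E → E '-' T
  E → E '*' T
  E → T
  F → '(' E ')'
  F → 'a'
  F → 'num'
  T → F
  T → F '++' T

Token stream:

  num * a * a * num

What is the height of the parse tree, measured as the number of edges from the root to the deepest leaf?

[E [E [E [E [T [F num]]] * [T [F a]]] * [T [F a]]] * [T [F num]]]

6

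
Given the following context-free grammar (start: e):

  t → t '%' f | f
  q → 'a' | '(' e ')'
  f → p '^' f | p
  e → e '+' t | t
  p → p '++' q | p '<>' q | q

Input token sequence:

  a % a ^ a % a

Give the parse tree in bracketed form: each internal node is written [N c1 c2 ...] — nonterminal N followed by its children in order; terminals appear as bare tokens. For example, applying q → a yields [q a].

[e [t [t [t [f [p [q a]]]] % [f [p [q a]] ^ [f [p [q a]]]]] % [f [p [q a]]]]]

e
t
t % f
t % f % f
f % f % f
p % f % f
q % f % f
a % f % f
a % p ^ f % f
a % q ^ f % f
a % a ^ f % f
a % a ^ p % f
a % a ^ q % f
a % a ^ a % f
a % a ^ a % p
a % a ^ a % q
a % a ^ a % a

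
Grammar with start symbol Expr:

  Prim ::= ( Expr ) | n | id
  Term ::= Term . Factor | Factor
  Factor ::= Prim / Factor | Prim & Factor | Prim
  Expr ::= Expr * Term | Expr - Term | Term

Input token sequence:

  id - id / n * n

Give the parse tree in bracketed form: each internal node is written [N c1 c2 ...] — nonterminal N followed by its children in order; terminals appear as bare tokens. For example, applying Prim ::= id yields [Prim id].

Expr
Expr * Term
Expr - Term * Term
Term - Term * Term
Factor - Term * Term
Prim - Term * Term
id - Term * Term
id - Factor * Term
id - Prim / Factor * Term
id - id / Factor * Term
id - id / Prim * Term
id - id / n * Term
id - id / n * Factor
id - id / n * Prim
id - id / n * n

[Expr [Expr [Expr [Term [Factor [Prim id]]]] - [Term [Factor [Prim id] / [Factor [Prim n]]]]] * [Term [Factor [Prim n]]]]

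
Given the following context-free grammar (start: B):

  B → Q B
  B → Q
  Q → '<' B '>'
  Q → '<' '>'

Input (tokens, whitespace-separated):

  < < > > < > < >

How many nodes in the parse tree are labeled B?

[B [Q < [B [Q < >]] >] [B [Q < >] [B [Q < >]]]]

4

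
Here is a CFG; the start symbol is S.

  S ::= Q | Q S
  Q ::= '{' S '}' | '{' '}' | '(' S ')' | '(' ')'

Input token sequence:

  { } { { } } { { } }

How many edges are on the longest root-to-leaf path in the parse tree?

6

[S [Q { }] [S [Q { [S [Q { }]] }] [S [Q { [S [Q { }]] }]]]]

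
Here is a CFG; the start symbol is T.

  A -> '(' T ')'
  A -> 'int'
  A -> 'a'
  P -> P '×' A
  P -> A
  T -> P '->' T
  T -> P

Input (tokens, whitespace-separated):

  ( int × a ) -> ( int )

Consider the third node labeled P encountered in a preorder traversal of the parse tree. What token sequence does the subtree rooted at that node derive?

[T [P [A ( [T [P [P [A int]] × [A a]]] )]] -> [T [P [A ( [T [P [A int]]] )]]]]

int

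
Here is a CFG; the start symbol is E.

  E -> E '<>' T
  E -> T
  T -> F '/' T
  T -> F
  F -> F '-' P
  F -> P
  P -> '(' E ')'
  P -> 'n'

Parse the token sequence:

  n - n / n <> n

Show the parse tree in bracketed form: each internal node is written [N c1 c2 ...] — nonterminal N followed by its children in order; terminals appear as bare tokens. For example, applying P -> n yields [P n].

E
E <> T
T <> T
F / T <> T
F - P / T <> T
P - P / T <> T
n - P / T <> T
n - n / T <> T
n - n / F <> T
n - n / P <> T
n - n / n <> T
n - n / n <> F
n - n / n <> P
n - n / n <> n

[E [E [T [F [F [P n]] - [P n]] / [T [F [P n]]]]] <> [T [F [P n]]]]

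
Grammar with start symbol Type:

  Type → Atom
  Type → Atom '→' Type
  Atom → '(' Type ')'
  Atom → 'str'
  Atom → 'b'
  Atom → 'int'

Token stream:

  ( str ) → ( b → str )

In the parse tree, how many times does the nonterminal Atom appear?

[Type [Atom ( [Type [Atom str]] )] → [Type [Atom ( [Type [Atom b] → [Type [Atom str]]] )]]]

5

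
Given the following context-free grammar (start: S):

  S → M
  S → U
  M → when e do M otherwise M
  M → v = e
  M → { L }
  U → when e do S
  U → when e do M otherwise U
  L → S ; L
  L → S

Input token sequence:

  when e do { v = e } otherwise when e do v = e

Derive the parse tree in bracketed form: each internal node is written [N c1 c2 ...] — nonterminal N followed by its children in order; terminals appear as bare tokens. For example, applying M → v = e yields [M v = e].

S
U
when e do M otherwise U
when e do { L } otherwise U
when e do { S } otherwise U
when e do { M } otherwise U
when e do { v = e } otherwise U
when e do { v = e } otherwise when e do S
when e do { v = e } otherwise when e do M
when e do { v = e } otherwise when e do v = e

[S [U when e do [M { [L [S [M v = e]]] }] otherwise [U when e do [S [M v = e]]]]]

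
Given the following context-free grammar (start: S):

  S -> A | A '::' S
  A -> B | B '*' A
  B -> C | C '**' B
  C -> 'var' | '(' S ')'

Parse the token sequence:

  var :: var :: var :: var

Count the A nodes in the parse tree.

4

[S [A [B [C var]]] :: [S [A [B [C var]]] :: [S [A [B [C var]]] :: [S [A [B [C var]]]]]]]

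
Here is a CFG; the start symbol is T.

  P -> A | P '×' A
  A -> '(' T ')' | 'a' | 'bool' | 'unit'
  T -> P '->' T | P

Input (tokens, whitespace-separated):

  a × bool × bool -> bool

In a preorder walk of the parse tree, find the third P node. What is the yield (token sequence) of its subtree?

[T [P [P [P [A a]] × [A bool]] × [A bool]] -> [T [P [A bool]]]]

a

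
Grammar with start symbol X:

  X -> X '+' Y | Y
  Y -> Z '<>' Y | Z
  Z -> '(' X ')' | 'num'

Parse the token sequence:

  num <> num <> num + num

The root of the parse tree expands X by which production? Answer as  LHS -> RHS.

[X [X [Y [Z num] <> [Y [Z num] <> [Y [Z num]]]]] + [Y [Z num]]]

X -> X '+' Y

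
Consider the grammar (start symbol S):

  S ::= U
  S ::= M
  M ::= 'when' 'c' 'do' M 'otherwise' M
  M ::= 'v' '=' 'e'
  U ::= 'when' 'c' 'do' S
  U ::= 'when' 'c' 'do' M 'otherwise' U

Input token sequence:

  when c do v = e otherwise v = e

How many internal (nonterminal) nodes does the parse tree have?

4

[S [M when c do [M v = e] otherwise [M v = e]]]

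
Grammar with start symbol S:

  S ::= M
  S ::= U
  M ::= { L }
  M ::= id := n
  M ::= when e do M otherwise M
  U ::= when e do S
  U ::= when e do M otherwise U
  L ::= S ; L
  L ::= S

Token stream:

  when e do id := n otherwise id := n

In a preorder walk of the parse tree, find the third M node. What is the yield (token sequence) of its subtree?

id := n

[S [M when e do [M id := n] otherwise [M id := n]]]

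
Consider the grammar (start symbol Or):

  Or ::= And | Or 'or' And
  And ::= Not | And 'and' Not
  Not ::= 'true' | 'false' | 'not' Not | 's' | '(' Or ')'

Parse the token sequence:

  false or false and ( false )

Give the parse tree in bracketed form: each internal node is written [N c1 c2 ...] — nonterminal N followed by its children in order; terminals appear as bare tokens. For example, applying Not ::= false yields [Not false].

Or
Or or And
And or And
Not or And
false or And
false or And and Not
false or Not and Not
false or false and Not
false or false and ( Or )
false or false and ( And )
false or false and ( Not )
false or false and ( false )

[Or [Or [And [Not false]]] or [And [And [Not false]] and [Not ( [Or [And [Not false]]] )]]]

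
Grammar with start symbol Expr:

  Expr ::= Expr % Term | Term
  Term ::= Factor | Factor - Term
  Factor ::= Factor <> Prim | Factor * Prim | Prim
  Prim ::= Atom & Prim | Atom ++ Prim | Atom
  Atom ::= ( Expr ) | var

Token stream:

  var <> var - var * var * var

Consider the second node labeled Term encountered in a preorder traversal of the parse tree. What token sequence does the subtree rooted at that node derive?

[Expr [Term [Factor [Factor [Prim [Atom var]]] <> [Prim [Atom var]]] - [Term [Factor [Factor [Factor [Prim [Atom var]]] * [Prim [Atom var]]] * [Prim [Atom var]]]]]]

var * var * var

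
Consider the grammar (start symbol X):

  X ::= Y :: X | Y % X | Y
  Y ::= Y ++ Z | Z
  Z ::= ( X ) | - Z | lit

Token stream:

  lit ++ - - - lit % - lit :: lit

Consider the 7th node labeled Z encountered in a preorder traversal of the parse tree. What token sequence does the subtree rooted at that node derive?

lit

[X [Y [Y [Z lit]] ++ [Z - [Z - [Z - [Z lit]]]]] % [X [Y [Z - [Z lit]]] :: [X [Y [Z lit]]]]]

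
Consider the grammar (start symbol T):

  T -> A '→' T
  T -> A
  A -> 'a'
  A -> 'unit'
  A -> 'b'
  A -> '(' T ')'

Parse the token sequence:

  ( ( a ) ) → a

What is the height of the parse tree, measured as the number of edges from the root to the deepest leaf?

[T [A ( [T [A ( [T [A a]] )]] )] → [T [A a]]]

6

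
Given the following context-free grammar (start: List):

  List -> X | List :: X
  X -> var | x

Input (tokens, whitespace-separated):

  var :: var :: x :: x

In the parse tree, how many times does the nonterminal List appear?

4

[List [List [List [List [X var]] :: [X var]] :: [X x]] :: [X x]]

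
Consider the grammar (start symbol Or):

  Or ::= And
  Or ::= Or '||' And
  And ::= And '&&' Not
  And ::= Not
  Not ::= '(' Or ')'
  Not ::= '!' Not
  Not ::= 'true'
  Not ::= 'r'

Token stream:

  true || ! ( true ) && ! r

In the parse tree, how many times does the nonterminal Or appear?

[Or [Or [And [Not true]]] || [And [And [Not ! [Not ( [Or [And [Not true]]] )]]] && [Not ! [Not r]]]]

3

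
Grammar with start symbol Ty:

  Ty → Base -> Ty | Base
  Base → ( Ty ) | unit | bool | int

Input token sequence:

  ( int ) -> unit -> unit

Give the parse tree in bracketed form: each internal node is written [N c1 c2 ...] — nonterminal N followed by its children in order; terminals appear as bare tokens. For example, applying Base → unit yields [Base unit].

[Ty [Base ( [Ty [Base int]] )] -> [Ty [Base unit] -> [Ty [Base unit]]]]

Ty
Base -> Ty
( Ty ) -> Ty
( Base ) -> Ty
( int ) -> Ty
( int ) -> Base -> Ty
( int ) -> unit -> Ty
( int ) -> unit -> Base
( int ) -> unit -> unit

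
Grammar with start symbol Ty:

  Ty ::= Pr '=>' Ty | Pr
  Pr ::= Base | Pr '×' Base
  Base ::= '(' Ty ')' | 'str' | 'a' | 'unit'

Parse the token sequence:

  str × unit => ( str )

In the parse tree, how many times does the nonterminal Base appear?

4

[Ty [Pr [Pr [Base str]] × [Base unit]] => [Ty [Pr [Base ( [Ty [Pr [Base str]]] )]]]]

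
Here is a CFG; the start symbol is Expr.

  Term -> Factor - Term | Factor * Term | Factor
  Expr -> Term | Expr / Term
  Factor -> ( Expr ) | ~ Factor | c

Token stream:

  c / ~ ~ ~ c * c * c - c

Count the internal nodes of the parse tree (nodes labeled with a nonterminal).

[Expr [Expr [Term [Factor c]]] / [Term [Factor ~ [Factor ~ [Factor ~ [Factor c]]]] * [Term [Factor c] * [Term [Factor c] - [Term [Factor c]]]]]]

15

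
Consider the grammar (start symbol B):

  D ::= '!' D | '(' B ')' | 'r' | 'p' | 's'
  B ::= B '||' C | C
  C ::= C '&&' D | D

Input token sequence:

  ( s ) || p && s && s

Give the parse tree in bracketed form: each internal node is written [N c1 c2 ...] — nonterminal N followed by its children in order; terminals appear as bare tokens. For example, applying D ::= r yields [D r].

[B [B [C [D ( [B [C [D s]]] )]]] || [C [C [C [D p]] && [D s]] && [D s]]]

B
B || C
C || C
D || C
( B ) || C
( C ) || C
( D ) || C
( s ) || C
( s ) || C && D
( s ) || C && D && D
( s ) || D && D && D
( s ) || p && D && D
( s ) || p && s && D
( s ) || p && s && s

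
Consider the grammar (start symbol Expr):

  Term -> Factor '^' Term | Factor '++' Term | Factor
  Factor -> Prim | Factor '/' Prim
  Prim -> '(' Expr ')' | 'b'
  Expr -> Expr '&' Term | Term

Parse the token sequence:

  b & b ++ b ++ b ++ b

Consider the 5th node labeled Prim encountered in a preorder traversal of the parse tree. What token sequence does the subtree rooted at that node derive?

b

[Expr [Expr [Term [Factor [Prim b]]]] & [Term [Factor [Prim b]] ++ [Term [Factor [Prim b]] ++ [Term [Factor [Prim b]] ++ [Term [Factor [Prim b]]]]]]]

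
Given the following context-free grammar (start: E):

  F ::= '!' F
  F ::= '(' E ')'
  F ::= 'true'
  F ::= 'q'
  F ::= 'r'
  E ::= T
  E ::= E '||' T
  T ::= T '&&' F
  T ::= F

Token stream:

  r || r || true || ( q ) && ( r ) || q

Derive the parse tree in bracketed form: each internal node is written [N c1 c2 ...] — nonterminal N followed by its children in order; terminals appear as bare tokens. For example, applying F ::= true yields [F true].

E
E || T
E || T || T
E || T || T || T
E || T || T || T || T
T || T || T || T || T
F || T || T || T || T
r || T || T || T || T
r || F || T || T || T
r || r || T || T || T
r || r || F || T || T
r || r || true || T || T
r || r || true || T && F || T
r || r || true || F && F || T
r || r || true || ( E ) && F || T
r || r || true || ( T ) && F || T
r || r || true || ( F ) && F || T
r || r || true || ( q ) && F || T
r || r || true || ( q ) && ( E ) || T
r || r || true || ( q ) && ( T ) || T
r || r || true || ( q ) && ( F ) || T
r || r || true || ( q ) && ( r ) || T
r || r || true || ( q ) && ( r ) || F
r || r || true || ( q ) && ( r ) || q

[E [E [E [E [E [T [F r]]] || [T [F r]]] || [T [F true]]] || [T [T [F ( [E [T [F q]]] )]] && [F ( [E [T [F r]]] )]]] || [T [F q]]]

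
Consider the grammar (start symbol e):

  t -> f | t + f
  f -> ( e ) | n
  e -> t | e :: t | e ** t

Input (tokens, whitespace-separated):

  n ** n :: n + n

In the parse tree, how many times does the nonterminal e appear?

[e [e [e [t [f n]]] ** [t [f n]]] :: [t [t [f n]] + [f n]]]

3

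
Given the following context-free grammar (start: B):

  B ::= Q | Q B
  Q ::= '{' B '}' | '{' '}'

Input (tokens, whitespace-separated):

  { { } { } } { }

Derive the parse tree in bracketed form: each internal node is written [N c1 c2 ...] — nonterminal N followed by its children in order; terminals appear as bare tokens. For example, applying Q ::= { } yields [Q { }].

[B [Q { [B [Q { }] [B [Q { }]]] }] [B [Q { }]]]

B
Q B
{ B } B
{ Q B } B
{ { } B } B
{ { } Q } B
{ { } { } } B
{ { } { } } Q
{ { } { } } { }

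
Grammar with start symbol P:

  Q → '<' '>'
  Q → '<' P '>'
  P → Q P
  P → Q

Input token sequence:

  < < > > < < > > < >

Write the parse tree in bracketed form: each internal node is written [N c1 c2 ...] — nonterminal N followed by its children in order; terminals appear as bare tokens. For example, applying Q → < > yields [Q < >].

P
Q P
< P > P
< Q > P
< < > > P
< < > > Q P
< < > > < P > P
< < > > < Q > P
< < > > < < > > P
< < > > < < > > Q
< < > > < < > > < >

[P [Q < [P [Q < >]] >] [P [Q < [P [Q < >]] >] [P [Q < >]]]]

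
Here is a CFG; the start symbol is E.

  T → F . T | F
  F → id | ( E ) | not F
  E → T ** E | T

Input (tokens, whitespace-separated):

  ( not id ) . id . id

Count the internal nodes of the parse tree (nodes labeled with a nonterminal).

[E [T [F ( [E [T [F not [F id]]]] )] . [T [F id] . [T [F id]]]]]

11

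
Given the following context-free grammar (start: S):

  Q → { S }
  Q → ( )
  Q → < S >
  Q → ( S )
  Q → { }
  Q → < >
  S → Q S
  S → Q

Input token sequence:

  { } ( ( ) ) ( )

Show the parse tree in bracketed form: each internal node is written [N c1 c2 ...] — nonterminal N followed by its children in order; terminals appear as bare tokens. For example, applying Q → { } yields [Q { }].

S
Q S
{ } S
{ } Q S
{ } ( S ) S
{ } ( Q ) S
{ } ( ( ) ) S
{ } ( ( ) ) Q
{ } ( ( ) ) ( )

[S [Q { }] [S [Q ( [S [Q ( )]] )] [S [Q ( )]]]]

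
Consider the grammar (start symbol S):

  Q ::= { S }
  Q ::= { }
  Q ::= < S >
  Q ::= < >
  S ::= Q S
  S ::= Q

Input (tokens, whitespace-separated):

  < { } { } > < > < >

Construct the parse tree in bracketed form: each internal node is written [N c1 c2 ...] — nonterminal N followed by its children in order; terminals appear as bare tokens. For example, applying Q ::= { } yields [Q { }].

S
Q S
< S > S
< Q S > S
< { } S > S
< { } Q > S
< { } { } > S
< { } { } > Q S
< { } { } > < > S
< { } { } > < > Q
< { } { } > < > < >

[S [Q < [S [Q { }] [S [Q { }]]] >] [S [Q < >] [S [Q < >]]]]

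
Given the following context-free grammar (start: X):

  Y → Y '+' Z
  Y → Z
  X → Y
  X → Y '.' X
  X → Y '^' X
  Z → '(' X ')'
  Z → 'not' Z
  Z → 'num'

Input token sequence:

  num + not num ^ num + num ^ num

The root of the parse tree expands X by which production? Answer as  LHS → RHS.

[X [Y [Y [Z num]] + [Z not [Z num]]] ^ [X [Y [Y [Z num]] + [Z num]] ^ [X [Y [Z num]]]]]

X → Y '^' X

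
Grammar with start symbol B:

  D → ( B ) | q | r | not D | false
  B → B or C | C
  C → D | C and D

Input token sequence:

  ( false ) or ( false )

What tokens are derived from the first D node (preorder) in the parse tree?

[B [B [C [D ( [B [C [D false]]] )]]] or [C [D ( [B [C [D false]]] )]]]

( false )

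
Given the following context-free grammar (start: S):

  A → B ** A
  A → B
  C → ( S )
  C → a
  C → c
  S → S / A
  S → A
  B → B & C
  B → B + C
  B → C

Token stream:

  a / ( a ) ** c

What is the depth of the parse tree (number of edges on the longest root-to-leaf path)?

8

[S [S [A [B [C a]]]] / [A [B [C ( [S [A [B [C a]]]] )]] ** [A [B [C c]]]]]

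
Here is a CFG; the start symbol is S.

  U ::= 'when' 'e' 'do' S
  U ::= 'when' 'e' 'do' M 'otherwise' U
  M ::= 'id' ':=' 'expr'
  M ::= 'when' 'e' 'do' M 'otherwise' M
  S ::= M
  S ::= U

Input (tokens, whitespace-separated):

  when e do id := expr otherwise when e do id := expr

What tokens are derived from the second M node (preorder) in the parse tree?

id := expr

[S [U when e do [M id := expr] otherwise [U when e do [S [M id := expr]]]]]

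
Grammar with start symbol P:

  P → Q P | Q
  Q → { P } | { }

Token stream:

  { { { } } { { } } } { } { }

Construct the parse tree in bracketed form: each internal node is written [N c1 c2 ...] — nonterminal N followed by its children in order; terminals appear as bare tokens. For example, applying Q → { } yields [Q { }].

[P [Q { [P [Q { [P [Q { }]] }] [P [Q { [P [Q { }]] }]]] }] [P [Q { }] [P [Q { }]]]]

P
Q P
{ P } P
{ Q P } P
{ { P } P } P
{ { Q } P } P
{ { { } } P } P
{ { { } } Q } P
{ { { } } { P } } P
{ { { } } { Q } } P
{ { { } } { { } } } P
{ { { } } { { } } } Q P
{ { { } } { { } } } { } P
{ { { } } { { } } } { } Q
{ { { } } { { } } } { } { }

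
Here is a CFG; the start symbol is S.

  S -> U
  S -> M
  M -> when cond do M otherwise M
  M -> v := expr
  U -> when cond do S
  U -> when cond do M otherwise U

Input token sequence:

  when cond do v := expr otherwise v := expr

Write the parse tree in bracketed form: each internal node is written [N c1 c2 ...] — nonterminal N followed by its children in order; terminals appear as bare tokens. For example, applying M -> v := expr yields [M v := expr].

S
M
when cond do M otherwise M
when cond do v := expr otherwise M
when cond do v := expr otherwise v := expr

[S [M when cond do [M v := expr] otherwise [M v := expr]]]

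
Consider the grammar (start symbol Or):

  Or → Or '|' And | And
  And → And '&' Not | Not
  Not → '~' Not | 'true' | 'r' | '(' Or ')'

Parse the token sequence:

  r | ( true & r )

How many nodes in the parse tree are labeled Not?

[Or [Or [And [Not r]]] | [And [Not ( [Or [And [And [Not true]] & [Not r]]] )]]]

4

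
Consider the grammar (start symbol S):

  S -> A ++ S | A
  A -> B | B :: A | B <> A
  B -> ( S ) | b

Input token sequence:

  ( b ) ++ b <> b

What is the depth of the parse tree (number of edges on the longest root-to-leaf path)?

[S [A [B ( [S [A [B b]]] )]] ++ [S [A [B b] <> [A [B b]]]]]

6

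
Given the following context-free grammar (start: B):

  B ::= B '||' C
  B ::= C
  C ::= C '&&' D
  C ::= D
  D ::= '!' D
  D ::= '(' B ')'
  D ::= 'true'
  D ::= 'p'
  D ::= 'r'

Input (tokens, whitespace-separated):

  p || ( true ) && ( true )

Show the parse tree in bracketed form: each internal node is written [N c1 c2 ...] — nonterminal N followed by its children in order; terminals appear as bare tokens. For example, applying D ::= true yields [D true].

[B [B [C [D p]]] || [C [C [D ( [B [C [D true]]] )]] && [D ( [B [C [D true]]] )]]]

B
B || C
C || C
D || C
p || C
p || C && D
p || D && D
p || ( B ) && D
p || ( C ) && D
p || ( D ) && D
p || ( true ) && D
p || ( true ) && ( B )
p || ( true ) && ( C )
p || ( true ) && ( D )
p || ( true ) && ( true )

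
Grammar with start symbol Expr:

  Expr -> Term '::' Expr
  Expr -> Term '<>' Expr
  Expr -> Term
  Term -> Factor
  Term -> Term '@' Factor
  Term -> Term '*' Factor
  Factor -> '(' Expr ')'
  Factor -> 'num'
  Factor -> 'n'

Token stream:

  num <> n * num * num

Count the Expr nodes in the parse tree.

[Expr [Term [Factor num]] <> [Expr [Term [Term [Term [Factor n]] * [Factor num]] * [Factor num]]]]

2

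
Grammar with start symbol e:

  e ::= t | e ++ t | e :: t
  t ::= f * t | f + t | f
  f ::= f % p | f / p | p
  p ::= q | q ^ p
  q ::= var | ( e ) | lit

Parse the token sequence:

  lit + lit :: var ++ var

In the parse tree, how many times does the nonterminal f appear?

4

[e [e [e [t [f [p [q lit]]] + [t [f [p [q lit]]]]]] :: [t [f [p [q var]]]]] ++ [t [f [p [q var]]]]]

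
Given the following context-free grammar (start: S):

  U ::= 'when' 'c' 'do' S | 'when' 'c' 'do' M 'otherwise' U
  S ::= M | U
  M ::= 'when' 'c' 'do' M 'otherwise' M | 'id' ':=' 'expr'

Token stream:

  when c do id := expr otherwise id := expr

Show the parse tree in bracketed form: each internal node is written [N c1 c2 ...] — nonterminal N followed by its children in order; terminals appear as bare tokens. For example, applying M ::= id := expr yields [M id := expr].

S
M
when c do M otherwise M
when c do id := expr otherwise M
when c do id := expr otherwise id := expr

[S [M when c do [M id := expr] otherwise [M id := expr]]]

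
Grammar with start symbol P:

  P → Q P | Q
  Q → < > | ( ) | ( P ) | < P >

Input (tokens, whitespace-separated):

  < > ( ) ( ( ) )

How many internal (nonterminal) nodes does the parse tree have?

8

[P [Q < >] [P [Q ( )] [P [Q ( [P [Q ( )]] )]]]]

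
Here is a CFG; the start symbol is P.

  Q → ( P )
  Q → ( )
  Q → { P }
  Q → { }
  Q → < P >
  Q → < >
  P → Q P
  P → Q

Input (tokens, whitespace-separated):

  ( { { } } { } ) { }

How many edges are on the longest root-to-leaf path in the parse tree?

[P [Q ( [P [Q { [P [Q { }]] }] [P [Q { }]]] )] [P [Q { }]]]

6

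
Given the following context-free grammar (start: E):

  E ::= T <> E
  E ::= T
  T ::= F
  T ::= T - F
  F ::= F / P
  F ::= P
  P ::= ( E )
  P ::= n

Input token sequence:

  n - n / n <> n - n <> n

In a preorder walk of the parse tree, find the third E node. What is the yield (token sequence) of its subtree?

n

[E [T [T [F [P n]]] - [F [F [P n]] / [P n]]] <> [E [T [T [F [P n]]] - [F [P n]]] <> [E [T [F [P n]]]]]]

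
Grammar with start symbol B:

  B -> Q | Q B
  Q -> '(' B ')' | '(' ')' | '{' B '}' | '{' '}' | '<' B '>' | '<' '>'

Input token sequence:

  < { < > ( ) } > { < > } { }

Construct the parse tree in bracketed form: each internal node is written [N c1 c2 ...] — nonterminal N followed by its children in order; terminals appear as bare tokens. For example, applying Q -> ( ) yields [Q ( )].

B
Q B
< B > B
< Q > B
< { B } > B
< { Q B } > B
< { < > B } > B
< { < > Q } > B
< { < > ( ) } > B
< { < > ( ) } > Q B
< { < > ( ) } > { B } B
< { < > ( ) } > { Q } B
< { < > ( ) } > { < > } B
< { < > ( ) } > { < > } Q
< { < > ( ) } > { < > } { }

[B [Q < [B [Q { [B [Q < >] [B [Q ( )]]] }]] >] [B [Q { [B [Q < >]] }] [B [Q { }]]]]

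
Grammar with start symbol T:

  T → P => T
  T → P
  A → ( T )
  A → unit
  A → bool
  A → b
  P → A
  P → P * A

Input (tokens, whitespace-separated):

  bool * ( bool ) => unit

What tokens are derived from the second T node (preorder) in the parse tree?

[T [P [P [A bool]] * [A ( [T [P [A bool]]] )]] => [T [P [A unit]]]]

bool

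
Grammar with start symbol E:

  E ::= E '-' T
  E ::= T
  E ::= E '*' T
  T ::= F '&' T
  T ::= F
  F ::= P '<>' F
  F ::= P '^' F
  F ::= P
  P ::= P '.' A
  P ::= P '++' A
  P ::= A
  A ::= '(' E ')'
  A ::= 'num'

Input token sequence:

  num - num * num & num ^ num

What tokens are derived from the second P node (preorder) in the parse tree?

num

[E [E [E [T [F [P [A num]]]]] - [T [F [P [A num]]]]] * [T [F [P [A num]]] & [T [F [P [A num]] ^ [F [P [A num]]]]]]]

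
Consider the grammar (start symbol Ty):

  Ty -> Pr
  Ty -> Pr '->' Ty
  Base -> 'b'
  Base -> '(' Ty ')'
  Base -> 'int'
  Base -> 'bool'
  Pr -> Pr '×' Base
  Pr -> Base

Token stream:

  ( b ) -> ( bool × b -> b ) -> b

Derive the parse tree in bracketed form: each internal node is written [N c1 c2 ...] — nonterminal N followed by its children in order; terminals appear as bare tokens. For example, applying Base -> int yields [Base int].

Ty
Pr -> Ty
Base -> Ty
( Ty ) -> Ty
( Pr ) -> Ty
( Base ) -> Ty
( b ) -> Ty
( b ) -> Pr -> Ty
( b ) -> Base -> Ty
( b ) -> ( Ty ) -> Ty
( b ) -> ( Pr -> Ty ) -> Ty
( b ) -> ( Pr × Base -> Ty ) -> Ty
( b ) -> ( Base × Base -> Ty ) -> Ty
( b ) -> ( bool × Base -> Ty ) -> Ty
( b ) -> ( bool × b -> Ty ) -> Ty
( b ) -> ( bool × b -> Pr ) -> Ty
( b ) -> ( bool × b -> Base ) -> Ty
( b ) -> ( bool × b -> b ) -> Ty
( b ) -> ( bool × b -> b ) -> Pr
( b ) -> ( bool × b -> b ) -> Base
( b ) -> ( bool × b -> b ) -> b

[Ty [Pr [Base ( [Ty [Pr [Base b]]] )]] -> [Ty [Pr [Base ( [Ty [Pr [Pr [Base bool]] × [Base b]] -> [Ty [Pr [Base b]]]] )]] -> [Ty [Pr [Base b]]]]]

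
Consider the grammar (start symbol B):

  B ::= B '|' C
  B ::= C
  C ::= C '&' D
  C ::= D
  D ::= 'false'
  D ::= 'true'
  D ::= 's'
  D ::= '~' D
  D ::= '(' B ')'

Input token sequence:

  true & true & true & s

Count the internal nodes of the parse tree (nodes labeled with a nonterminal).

[B [C [C [C [C [D true]] & [D true]] & [D true]] & [D s]]]

9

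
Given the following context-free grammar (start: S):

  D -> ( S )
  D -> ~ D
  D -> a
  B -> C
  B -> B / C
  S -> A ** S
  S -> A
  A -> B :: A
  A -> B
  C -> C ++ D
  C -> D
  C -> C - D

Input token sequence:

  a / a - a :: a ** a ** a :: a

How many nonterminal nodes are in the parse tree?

[S [A [B [B [C [D a]]] / [C [C [D a]] - [D a]]] :: [A [B [C [D a]]]]] ** [S [A [B [C [D a]]]] ** [S [A [B [C [D a]]] :: [A [B [C [D a]]]]]]]]

28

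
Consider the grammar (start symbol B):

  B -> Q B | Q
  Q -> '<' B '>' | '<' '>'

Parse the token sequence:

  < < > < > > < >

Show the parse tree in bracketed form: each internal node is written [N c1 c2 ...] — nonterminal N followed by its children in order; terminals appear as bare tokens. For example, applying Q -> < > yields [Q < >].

[B [Q < [B [Q < >] [B [Q < >]]] >] [B [Q < >]]]

B
Q B
< B > B
< Q B > B
< < > B > B
< < > Q > B
< < > < > > B
< < > < > > Q
< < > < > > < >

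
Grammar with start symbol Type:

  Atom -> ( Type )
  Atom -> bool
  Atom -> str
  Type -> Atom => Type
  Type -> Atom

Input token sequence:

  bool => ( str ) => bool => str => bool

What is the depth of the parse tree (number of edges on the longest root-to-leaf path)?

[Type [Atom bool] => [Type [Atom ( [Type [Atom str]] )] => [Type [Atom bool] => [Type [Atom str] => [Type [Atom bool]]]]]]

6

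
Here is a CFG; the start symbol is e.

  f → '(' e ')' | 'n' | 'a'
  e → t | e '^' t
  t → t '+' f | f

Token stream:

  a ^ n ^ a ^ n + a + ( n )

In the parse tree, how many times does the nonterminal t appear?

[e [e [e [e [t [f a]]] ^ [t [f n]]] ^ [t [f a]]] ^ [t [t [t [f n]] + [f a]] + [f ( [e [t [f n]]] )]]]

7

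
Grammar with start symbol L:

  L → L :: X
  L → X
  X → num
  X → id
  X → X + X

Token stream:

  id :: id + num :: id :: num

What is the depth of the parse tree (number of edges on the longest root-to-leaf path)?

[L [L [L [L [X id]] :: [X [X id] + [X num]]] :: [X id]] :: [X num]]

5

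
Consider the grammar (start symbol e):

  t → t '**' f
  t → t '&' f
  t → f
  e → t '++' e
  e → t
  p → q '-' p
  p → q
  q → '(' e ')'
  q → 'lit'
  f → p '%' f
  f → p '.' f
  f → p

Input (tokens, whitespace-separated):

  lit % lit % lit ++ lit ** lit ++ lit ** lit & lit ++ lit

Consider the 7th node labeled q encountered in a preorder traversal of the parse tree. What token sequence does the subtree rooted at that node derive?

lit

[e [t [f [p [q lit]] % [f [p [q lit]] % [f [p [q lit]]]]]] ++ [e [t [t [f [p [q lit]]]] ** [f [p [q lit]]]] ++ [e [t [t [t [f [p [q lit]]]] ** [f [p [q lit]]]] & [f [p [q lit]]]] ++ [e [t [f [p [q lit]]]]]]]]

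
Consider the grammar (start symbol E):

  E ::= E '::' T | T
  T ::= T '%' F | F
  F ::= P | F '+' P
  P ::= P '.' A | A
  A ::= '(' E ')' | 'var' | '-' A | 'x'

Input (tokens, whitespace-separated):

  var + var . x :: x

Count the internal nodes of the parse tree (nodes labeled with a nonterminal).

[E [E [T [F [F [P [A var]]] + [P [P [A var]] . [A x]]]]] :: [T [F [P [A x]]]]]

15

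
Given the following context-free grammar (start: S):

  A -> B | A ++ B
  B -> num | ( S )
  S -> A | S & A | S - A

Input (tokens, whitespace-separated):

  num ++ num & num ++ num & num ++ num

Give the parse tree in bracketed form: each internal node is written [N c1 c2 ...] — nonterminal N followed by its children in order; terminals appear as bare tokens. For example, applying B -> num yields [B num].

[S [S [S [A [A [B num]] ++ [B num]]] & [A [A [B num]] ++ [B num]]] & [A [A [B num]] ++ [B num]]]

S
S & A
S & A & A
A & A & A
A ++ B & A & A
B ++ B & A & A
num ++ B & A & A
num ++ num & A & A
num ++ num & A ++ B & A
num ++ num & B ++ B & A
num ++ num & num ++ B & A
num ++ num & num ++ num & A
num ++ num & num ++ num & A ++ B
num ++ num & num ++ num & B ++ B
num ++ num & num ++ num & num ++ B
num ++ num & num ++ num & num ++ num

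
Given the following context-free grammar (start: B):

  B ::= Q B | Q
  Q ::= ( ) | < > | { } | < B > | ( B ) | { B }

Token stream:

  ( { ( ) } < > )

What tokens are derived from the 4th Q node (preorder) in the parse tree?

< >

[B [Q ( [B [Q { [B [Q ( )]] }] [B [Q < >]]] )]]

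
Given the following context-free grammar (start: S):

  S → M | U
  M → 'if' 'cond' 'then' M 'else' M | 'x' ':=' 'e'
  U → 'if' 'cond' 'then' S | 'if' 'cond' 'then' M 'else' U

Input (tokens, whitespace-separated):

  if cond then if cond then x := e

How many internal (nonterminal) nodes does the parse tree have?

[S [U if cond then [S [U if cond then [S [M x := e]]]]]]

6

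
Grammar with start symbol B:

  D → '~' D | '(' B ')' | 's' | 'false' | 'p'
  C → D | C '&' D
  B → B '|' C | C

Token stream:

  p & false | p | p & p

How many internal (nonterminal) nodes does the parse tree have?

13

[B [B [B [C [C [D p]] & [D false]]] | [C [D p]]] | [C [C [D p]] & [D p]]]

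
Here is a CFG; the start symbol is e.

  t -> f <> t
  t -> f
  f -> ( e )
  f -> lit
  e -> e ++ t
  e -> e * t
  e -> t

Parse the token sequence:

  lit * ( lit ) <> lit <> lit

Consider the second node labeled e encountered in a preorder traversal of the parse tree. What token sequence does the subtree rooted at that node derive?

lit

[e [e [t [f lit]]] * [t [f ( [e [t [f lit]]] )] <> [t [f lit] <> [t [f lit]]]]]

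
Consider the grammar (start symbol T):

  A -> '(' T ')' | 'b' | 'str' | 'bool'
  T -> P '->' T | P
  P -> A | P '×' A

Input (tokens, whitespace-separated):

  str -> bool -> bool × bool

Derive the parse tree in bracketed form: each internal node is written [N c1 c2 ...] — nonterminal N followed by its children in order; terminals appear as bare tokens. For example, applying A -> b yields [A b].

T
P -> T
A -> T
str -> T
str -> P -> T
str -> A -> T
str -> bool -> T
str -> bool -> P
str -> bool -> P × A
str -> bool -> A × A
str -> bool -> bool × A
str -> bool -> bool × bool

[T [P [A str]] -> [T [P [A bool]] -> [T [P [P [A bool]] × [A bool]]]]]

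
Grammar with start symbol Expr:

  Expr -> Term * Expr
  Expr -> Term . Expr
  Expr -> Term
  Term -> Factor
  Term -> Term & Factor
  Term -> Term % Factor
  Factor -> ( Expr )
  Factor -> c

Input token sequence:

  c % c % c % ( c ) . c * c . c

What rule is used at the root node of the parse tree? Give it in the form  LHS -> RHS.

[Expr [Term [Term [Term [Term [Factor c]] % [Factor c]] % [Factor c]] % [Factor ( [Expr [Term [Factor c]]] )]] . [Expr [Term [Factor c]] * [Expr [Term [Factor c]] . [Expr [Term [Factor c]]]]]]

Expr -> Term . Expr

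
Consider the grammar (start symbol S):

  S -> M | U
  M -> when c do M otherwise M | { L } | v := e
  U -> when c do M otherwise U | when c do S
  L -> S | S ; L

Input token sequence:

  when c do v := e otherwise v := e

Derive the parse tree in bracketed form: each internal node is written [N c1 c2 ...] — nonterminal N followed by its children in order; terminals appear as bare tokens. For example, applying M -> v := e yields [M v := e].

[S [M when c do [M v := e] otherwise [M v := e]]]

S
M
when c do M otherwise M
when c do v := e otherwise M
when c do v := e otherwise v := e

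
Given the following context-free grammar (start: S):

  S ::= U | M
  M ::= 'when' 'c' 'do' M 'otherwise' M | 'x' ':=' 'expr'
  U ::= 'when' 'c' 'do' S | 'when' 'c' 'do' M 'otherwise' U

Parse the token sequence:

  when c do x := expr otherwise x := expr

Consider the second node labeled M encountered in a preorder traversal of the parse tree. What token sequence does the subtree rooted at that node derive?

[S [M when c do [M x := expr] otherwise [M x := expr]]]

x := expr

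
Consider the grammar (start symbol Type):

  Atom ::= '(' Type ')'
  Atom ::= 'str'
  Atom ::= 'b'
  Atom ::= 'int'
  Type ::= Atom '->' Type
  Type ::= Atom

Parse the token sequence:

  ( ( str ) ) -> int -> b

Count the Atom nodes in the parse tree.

5

[Type [Atom ( [Type [Atom ( [Type [Atom str]] )]] )] -> [Type [Atom int] -> [Type [Atom b]]]]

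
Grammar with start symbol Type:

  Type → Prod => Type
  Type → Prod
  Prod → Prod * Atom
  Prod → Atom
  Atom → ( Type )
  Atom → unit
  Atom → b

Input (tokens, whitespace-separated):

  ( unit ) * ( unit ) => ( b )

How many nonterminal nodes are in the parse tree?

[Type [Prod [Prod [Atom ( [Type [Prod [Atom unit]]] )]] * [Atom ( [Type [Prod [Atom unit]]] )]] => [Type [Prod [Atom ( [Type [Prod [Atom b]]] )]]]]

17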